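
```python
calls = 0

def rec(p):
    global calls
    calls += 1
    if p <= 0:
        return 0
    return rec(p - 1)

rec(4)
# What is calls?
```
Call trace:
rec(p=4)
  rec(p=3)
    rec(p=2)
      rec(p=1)
        rec(p=0)
        -> return 0
      -> return 0
    -> return 0
  -> return 0
-> return 0

calls is incremented once per call. rec is entered once for each p = 4, 3, 2, 1, 0 (the p <= 0 call returns without recursing), i.e. 4 + 1 calls.
calls = 5

Final answer: 5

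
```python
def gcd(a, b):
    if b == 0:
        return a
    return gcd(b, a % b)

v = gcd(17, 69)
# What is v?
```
Call trace:
gcd(a=17, b=69)
  gcd(a=69, b=17)
    gcd(a=17, b=1)
      gcd(a=1, b=0)
      -> return 1
    -> return 1
  -> return 1
-> return 1

Final answer: 1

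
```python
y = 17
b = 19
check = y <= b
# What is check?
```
Trace:
  y=17
  y=17, b=19
  y=17, b=19, check=True

Final answer: True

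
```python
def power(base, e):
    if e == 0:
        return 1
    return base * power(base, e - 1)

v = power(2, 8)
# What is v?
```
Call trace:
power(base=2, e=8)
  power(base=2, e=7)
    power(base=2, e=6)
      power(base=2, e=5)
        power(base=2, e=4)
          power(base=2, e=3)
            power(base=2, e=2)
              power(base=2, e=1)
                power(base=2, e=0)
                -> return 1
              -> return 2
            -> return 4
          -> return 8
        -> return 16
      -> return 32
    -> return 64
  -> return 128
-> return 256

Final answer: 256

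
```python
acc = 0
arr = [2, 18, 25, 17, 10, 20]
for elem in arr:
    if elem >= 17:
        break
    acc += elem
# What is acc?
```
Trace:
  acc=0
  acc=2, elem=2
  acc=2, elem=18

Final answer: 2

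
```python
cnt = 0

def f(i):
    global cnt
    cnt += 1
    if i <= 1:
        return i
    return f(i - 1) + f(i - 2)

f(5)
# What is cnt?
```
Call trace (a repeated sub-call is expanded the first time; later identical calls just restate its return value):
f(i=5)
  f(i=4)
    f(i=3)
      f(i=2)
        f(i=1)
        -> return 1
        f(i=0)
        -> return 0
      -> return 1
      f(i=1)
      -> return 1
    -> return 2
    f(i=2) -> return 1  (same call as traced above)
  -> return 3
  f(i=3) -> return 2  (same call as traced above)
-> return 5

cnt is incremented once per call, so count the calls in each subtree. Let C(i) = number of calls made by f(i).
C(0) = C(1) = 1 (base case, no recursion); C(i) = 1 + C(i - 1) + C(i - 2) otherwise.
C(2) = 1 + C(1) + C(0) = 1 + 1 + 1 = 3
C(3) = 1 + C(2) + C(1) = 1 + 3 + 1 = 5
C(4) = 1 + C(3) + C(2) = 1 + 5 + 3 = 9
C(5) = 1 + C(4) + C(3) = 1 + 9 + 5 = 15
cnt = C(5) = 15

Final answer: 15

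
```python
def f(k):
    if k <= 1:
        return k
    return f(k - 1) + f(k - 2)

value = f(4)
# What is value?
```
Call trace (a repeated sub-call is expanded the first time; later identical calls just restate its return value):
f(k=4)
  f(k=3)
    f(k=2)
      f(k=1)
      -> return 1
      f(k=0)
      -> return 0
    -> return 1
    f(k=1)
    -> return 1
  -> return 2
  f(k=2) -> return 1  (same call as traced above)
-> return 3

Final answer: 3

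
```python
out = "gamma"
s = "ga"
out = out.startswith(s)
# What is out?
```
Trace:
  out='gamma'
  out='gamma', s='ga'
  out=True, s='ga'

Final answer: True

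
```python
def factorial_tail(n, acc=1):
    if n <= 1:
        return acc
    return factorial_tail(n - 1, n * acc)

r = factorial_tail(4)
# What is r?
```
Call trace:
factorial_tail(n=4, acc=1)
  factorial_tail(n=3, acc=4)
    factorial_tail(n=2, acc=12)
      factorial_tail(n=1, acc=24)
      -> return 24
    -> return 24
  -> return 24
-> return 24

Final answer: 24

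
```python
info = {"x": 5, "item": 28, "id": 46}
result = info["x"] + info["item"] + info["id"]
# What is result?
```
Trace:
  info={'x': 5, 'item': 28, 'id': 46}
  info={'x': 5, 'item': 28, 'id': 46}, result=79

Final answer: 79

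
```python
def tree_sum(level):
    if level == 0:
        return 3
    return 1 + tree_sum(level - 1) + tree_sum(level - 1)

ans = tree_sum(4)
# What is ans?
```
Call trace (a repeated sub-call is expanded the first time; later identical calls just restate its return value):
tree_sum(level=4)
  tree_sum(level=3)
    tree_sum(level=2)
      tree_sum(level=1)
        tree_sum(level=0)
        -> return 3
        tree_sum(level=0)
        -> return 3
      -> return 7
      tree_sum(level=1) -> return 7  (same call as traced above)
    -> return 15
    tree_sum(level=2) -> return 15  (same call as traced above)
  -> return 31
  tree_sum(level=3) -> return 31  (same call as traced above)
-> return 63

Final answer: 63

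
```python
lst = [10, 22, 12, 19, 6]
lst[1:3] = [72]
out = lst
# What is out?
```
Trace:
  lst=[10, 22, 12, 19, 6]
  lst=[10, 72, 19, 6]
  lst=[10, 72, 19, 6], out=[10, 72, 19, 6]

Final answer: [10, 72, 19, 6]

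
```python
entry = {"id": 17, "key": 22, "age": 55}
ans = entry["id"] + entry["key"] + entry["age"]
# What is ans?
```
Trace:
  entry={'id': 17, 'key': 22, 'age': 55}
  entry={'id': 17, 'key': 22, 'age': 55}, ans=94

Final answer: 94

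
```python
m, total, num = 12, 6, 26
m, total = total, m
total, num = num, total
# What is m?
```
Trace:
  m=12, total=6, num=26
  m=6, total=12, num=26
  m=6, total=26, num=12

Final answer: 6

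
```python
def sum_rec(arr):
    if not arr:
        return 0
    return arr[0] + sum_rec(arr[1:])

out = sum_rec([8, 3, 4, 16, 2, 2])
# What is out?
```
Call trace:
sum_rec(arr=[8, 3, 4, 16, 2, 2])
  sum_rec(arr=[3, 4, 16, 2, 2])
    sum_rec(arr=[4, 16, 2, 2])
      sum_rec(arr=[16, 2, 2])
        sum_rec(arr=[2, 2])
          sum_rec(arr=[2])
            sum_rec(arr=[])
            -> return 0
          -> return 2
        -> return 4
      -> return 20
    -> return 24
  -> return 27
-> return 35

Final answer: 35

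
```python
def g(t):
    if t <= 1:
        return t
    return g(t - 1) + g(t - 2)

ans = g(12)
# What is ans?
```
Call trace (a repeated sub-call is expanded the first time; later identical calls just restate its return value):
g(t=12)
  g(t=11)
    g(t=10)
      g(t=9)
        g(t=8)
          g(t=7)
            g(t=6)
              g(t=5)
                g(t=4)
                  g(t=3)
                    g(t=2)
                      g(t=1)
                      -> return 1
                      g(t=0)
                      -> return 0
                    -> return 1
                    g(t=1)
                    -> return 1
                  -> return 2
                  g(t=2) -> return 1  (same call as traced above)
                -> return 3
                g(t=3) -> return 2  (same call as traced above)
              -> return 5
              g(t=4) -> return 3  (same call as traced above)
            -> return 8
            g(t=5) -> return 5  (same call as traced above)
          -> return 13
          g(t=6) -> return 8  (same call as traced above)
        -> return 21
        g(t=7) -> return 13  (same call as traced above)
      -> return 34
      g(t=8) -> return 21  (same call as traced above)
    -> return 55
    g(t=9) -> return 34  (same call as traced above)
  -> return 89
  g(t=10) -> return 55  (same call as traced above)
-> return 144

Final answer: 144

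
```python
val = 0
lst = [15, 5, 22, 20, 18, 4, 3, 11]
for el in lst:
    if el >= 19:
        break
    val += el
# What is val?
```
Trace:
  val=0
  val=15, el=15
  val=20, el=5
  val=20, el=22

Final answer: 20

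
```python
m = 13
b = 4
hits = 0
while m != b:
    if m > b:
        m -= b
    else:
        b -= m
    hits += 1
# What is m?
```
Trace:
  m=13
  m=13, b=4
  m=13, b=4, hits=0
  m=9, b=4, hits=1
  m=5, b=4, hits=2
  m=1, b=4, hits=3
  m=1, b=3, hits=4
  m=1, b=2, hits=5
  m=1, b=1, hits=6

Final answer: 1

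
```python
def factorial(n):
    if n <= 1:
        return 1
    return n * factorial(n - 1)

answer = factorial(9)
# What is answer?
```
Call trace:
factorial(n=9)
  factorial(n=8)
    factorial(n=7)
      factorial(n=6)
        factorial(n=5)
          factorial(n=4)
            factorial(n=3)
              factorial(n=2)
                factorial(n=1)
                -> return 1
              -> return 2
            -> return 6
          -> return 24
        -> return 120
      -> return 720
    -> return 5040
  -> return 40320
-> return 362880

Final answer: 362880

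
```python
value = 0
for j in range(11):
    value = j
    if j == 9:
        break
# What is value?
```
Trace:
  value=0
  value=0, j=0
  value=1, j=1
  value=2, j=2
  value=3, j=3
  value=4, j=4
  value=5, j=5
  value=6, j=6
  value=7, j=7
  value=8, j=8
  value=9, j=9

Final answer: 9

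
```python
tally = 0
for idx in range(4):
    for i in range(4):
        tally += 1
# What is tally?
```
Trace:
  tally=0
  tally=1, idx=0, i=0
  tally=2, idx=0, i=1
  tally=3, idx=0, i=2
  tally=4, idx=0, i=3
  tally=5, idx=1, i=0
  tally=6, idx=1, i=1
  tally=7, idx=1, i=2
  tally=8, idx=1, i=3
  tally=9, idx=2, i=0
  tally=10, idx=2, i=1
  tally=11, idx=2, i=2
  tally=12, idx=2, i=3
  tally=13, idx=3, i=0
  tally=14, idx=3, i=1
  tally=15, idx=3, i=2
  tally=16, idx=3, i=3

Final answer: 16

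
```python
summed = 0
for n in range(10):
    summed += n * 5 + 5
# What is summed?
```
Trace:
  summed=0
  summed=5, n=0
  summed=15, n=1
  summed=30, n=2
  summed=50, n=3
  summed=75, n=4
  summed=105, n=5
  summed=140, n=6
  summed=180, n=7
  summed=225, n=8
  summed=275, n=9

Final answer: 275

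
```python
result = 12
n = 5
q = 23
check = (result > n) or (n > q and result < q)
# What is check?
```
Trace:
  result=12
  result=12, n=5
  result=12, n=5, q=23
  result=12, n=5, q=23, check=True

Final answer: True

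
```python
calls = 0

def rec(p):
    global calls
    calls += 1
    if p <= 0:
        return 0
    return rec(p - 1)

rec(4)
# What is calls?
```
Call trace:
rec(p=4)
  rec(p=3)
    rec(p=2)
      rec(p=1)
        rec(p=0)
        -> return 0
      -> return 0
    -> return 0
  -> return 0
-> return 0

calls is incremented once per call. rec is entered once for each p = 4, 3, 2, 1, 0 (the p <= 0 call returns without recursing), i.e. 4 + 1 calls.
calls = 5

Final answer: 5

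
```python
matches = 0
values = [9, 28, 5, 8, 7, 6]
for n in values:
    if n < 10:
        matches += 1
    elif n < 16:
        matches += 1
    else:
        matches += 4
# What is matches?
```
Trace:
  matches=0
  matches=1, n=9
  matches=5, n=28
  matches=6, n=5
  matches=7, n=8
  matches=8, n=7
  matches=9, n=6

Final answer: 9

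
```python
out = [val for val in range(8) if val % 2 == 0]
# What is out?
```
Trace:
  val=0
  val=1
  val=2
  val=3
  val=4
  val=5
  val=6
  val=7
  out=[0, 2, 4, 6]

Final answer: [0, 2, 4, 6]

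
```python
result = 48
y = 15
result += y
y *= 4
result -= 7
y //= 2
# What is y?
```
Trace:
  result=48
  result=48, y=15
  result=63, y=15
  result=63, y=60
  result=56, y=60
  result=56, y=30

Final answer: 30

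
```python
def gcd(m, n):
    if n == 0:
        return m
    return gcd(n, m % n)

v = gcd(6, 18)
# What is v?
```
Call trace:
gcd(m=6, n=18)
  gcd(m=18, n=6)
    gcd(m=6, n=0)
    -> return 6
  -> return 6
-> return 6

Final answer: 6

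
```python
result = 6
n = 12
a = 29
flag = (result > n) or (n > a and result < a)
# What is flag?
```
Trace:
  result=6
  result=6, n=12
  result=6, n=12, a=29
  result=6, n=12, a=29, flag=False

Final answer: False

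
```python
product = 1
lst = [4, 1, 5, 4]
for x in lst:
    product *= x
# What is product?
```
Trace:
  product=1
  product=4, x=4
  product=4, x=1
  product=20, x=5
  product=80, x=4

Final answer: 80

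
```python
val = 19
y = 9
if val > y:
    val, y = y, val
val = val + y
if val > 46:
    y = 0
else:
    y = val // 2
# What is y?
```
Trace:
  val=19
  val=19, y=9
  val=9, y=19
  val=28, y=19
  val=28, y=14

Final answer: 14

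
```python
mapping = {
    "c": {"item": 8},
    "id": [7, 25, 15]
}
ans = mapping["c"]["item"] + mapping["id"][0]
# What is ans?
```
Trace:
  mapping={'c': {'item': 8}, 'id': [7, 25, 15]}
  mapping={'c': {'item': 8}, 'id': [7, 25, 15]}, ans=15

Final answer: 15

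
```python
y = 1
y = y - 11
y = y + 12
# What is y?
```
Trace:
  y=1
  y=-10
  y=2

Final answer: 2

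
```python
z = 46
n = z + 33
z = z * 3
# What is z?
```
Trace:
  z=46
  z=46, n=79
  z=138, n=79

Final answer: 138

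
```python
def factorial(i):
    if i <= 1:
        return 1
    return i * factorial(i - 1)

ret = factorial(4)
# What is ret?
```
Call trace:
factorial(i=4)
  factorial(i=3)
    factorial(i=2)
      factorial(i=1)
      -> return 1
    -> return 2
  -> return 6
-> return 24

Final answer: 24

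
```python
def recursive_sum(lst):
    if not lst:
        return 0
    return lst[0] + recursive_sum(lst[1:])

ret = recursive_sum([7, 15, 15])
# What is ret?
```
Call trace:
recursive_sum(lst=[7, 15, 15])
  recursive_sum(lst=[15, 15])
    recursive_sum(lst=[15])
      recursive_sum(lst=[])
      -> return 0
    -> return 15
  -> return 30
-> return 37

Final answer: 37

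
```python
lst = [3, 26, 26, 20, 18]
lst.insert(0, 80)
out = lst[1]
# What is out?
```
Trace:
  lst=[3, 26, 26, 20, 18]
  lst=[80, 3, 26, 26, 20, 18]
  lst=[80, 3, 26, 26, 20, 18], out=3

Final answer: 3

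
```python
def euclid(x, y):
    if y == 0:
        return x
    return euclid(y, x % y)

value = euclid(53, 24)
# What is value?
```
Call trace:
euclid(x=53, y=24)
  euclid(x=24, y=5)
    euclid(x=5, y=4)
      euclid(x=4, y=1)
        euclid(x=1, y=0)
        -> return 1
      -> return 1
    -> return 1
  -> return 1
-> return 1

Final answer: 1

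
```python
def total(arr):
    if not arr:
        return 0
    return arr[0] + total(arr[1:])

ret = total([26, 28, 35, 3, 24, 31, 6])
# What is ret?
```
Call trace:
total(arr=[26, 28, 35, 3, 24, 31, 6])
  total(arr=[28, 35, 3, 24, 31, 6])
    total(arr=[35, 3, 24, 31, 6])
      total(arr=[3, 24, 31, 6])
        total(arr=[24, 31, 6])
          total(arr=[31, 6])
            total(arr=[6])
              total(arr=[])
              -> return 0
            -> return 6
          -> return 37
        -> return 61
      -> return 64
    -> return 99
  -> return 127
-> return 153

Final answer: 153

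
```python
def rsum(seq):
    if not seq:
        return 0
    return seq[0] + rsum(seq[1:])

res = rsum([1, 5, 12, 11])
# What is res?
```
Call trace:
rsum(seq=[1, 5, 12, 11])
  rsum(seq=[5, 12, 11])
    rsum(seq=[12, 11])
      rsum(seq=[11])
        rsum(seq=[])
        -> return 0
      -> return 11
    -> return 23
  -> return 28
-> return 29

Final answer: 29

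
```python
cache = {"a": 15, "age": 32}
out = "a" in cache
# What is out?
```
Trace:
  cache={'a': 15, 'age': 32}
  cache={'a': 15, 'age': 32}, out=True

Final answer: True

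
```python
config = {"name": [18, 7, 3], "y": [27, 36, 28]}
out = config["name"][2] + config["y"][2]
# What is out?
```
Trace:
  config={'name': [18, 7, 3], 'y': [27, 36, 28]}
  config={'name': [18, 7, 3], 'y': [27, 36, 28]}, out=31

Final answer: 31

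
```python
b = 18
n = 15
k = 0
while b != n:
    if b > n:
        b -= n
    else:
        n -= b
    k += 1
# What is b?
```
Trace:
  b=18
  b=18, n=15
  b=18, n=15, k=0
  b=3, n=15, k=1
  b=3, n=12, k=2
  b=3, n=9, k=3
  b=3, n=6, k=4
  b=3, n=3, k=5

Final answer: 3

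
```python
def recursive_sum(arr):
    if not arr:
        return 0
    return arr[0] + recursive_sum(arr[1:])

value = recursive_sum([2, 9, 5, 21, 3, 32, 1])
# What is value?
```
Call trace:
recursive_sum(arr=[2, 9, 5, 21, 3, 32, 1])
  recursive_sum(arr=[9, 5, 21, 3, 32, 1])
    recursive_sum(arr=[5, 21, 3, 32, 1])
      recursive_sum(arr=[21, 3, 32, 1])
        recursive_sum(arr=[3, 32, 1])
          recursive_sum(arr=[32, 1])
            recursive_sum(arr=[1])
              recursive_sum(arr=[])
              -> return 0
            -> return 1
          -> return 33
        -> return 36
      -> return 57
    -> return 62
  -> return 71
-> return 73

Final answer: 73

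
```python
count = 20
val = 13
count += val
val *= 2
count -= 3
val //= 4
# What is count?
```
Trace:
  count=20
  count=20, val=13
  count=33, val=13
  count=33, val=26
  count=30, val=26
  count=30, val=6

Final answer: 30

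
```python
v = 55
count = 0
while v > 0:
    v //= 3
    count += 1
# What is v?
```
Trace:
  v=55
  v=55, count=0
  v=18, count=1
  v=6, count=2
  v=2, count=3
  v=0, count=4

Final answer: 0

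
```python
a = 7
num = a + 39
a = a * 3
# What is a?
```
Trace:
  a=7
  a=7, num=46
  a=21, num=46

Final answer: 21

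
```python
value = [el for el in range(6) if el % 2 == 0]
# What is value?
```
Trace:
  el=0
  el=1
  el=2
  el=3
  el=4
  el=5
  value=[0, 2, 4]

Final answer: [0, 2, 4]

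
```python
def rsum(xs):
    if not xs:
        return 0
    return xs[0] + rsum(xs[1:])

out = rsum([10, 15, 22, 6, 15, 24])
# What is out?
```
Call trace:
rsum(xs=[10, 15, 22, 6, 15, 24])
  rsum(xs=[15, 22, 6, 15, 24])
    rsum(xs=[22, 6, 15, 24])
      rsum(xs=[6, 15, 24])
        rsum(xs=[15, 24])
          rsum(xs=[24])
            rsum(xs=[])
            -> return 0
          -> return 24
        -> return 39
      -> return 45
    -> return 67
  -> return 82
-> return 92

Final answer: 92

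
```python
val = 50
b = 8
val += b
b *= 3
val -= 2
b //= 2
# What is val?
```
Trace:
  val=50
  val=50, b=8
  val=58, b=8
  val=58, b=24
  val=56, b=24
  val=56, b=12

Final answer: 56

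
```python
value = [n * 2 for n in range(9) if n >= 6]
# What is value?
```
Trace:
  n=0
  n=1
  n=2
  n=3
  n=4
  n=5
  n=6
  n=7
  n=8
  value=[12, 14, 16]

Final answer: [12, 14, 16]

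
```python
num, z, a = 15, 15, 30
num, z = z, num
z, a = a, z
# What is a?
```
Trace:
  num=15, z=15, a=30
  num=15, z=15, a=30
  num=15, z=30, a=15

Final answer: 15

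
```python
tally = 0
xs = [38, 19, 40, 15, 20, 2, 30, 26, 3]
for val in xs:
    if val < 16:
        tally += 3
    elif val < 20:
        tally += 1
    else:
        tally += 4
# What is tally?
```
Trace:
  tally=0
  tally=4, val=38
  tally=5, val=19
  tally=9, val=40
  tally=12, val=15
  tally=16, val=20
  tally=19, val=2
  tally=23, val=30
  tally=27, val=26
  tally=30, val=3

Final answer: 30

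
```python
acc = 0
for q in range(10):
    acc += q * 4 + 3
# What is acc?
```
Trace:
  acc=0
  acc=3, q=0
  acc=10, q=1
  acc=21, q=2
  acc=36, q=3
  acc=55, q=4
  acc=78, q=5
  acc=105, q=6
  acc=136, q=7
  acc=171, q=8
  acc=210, q=9

Final answer: 210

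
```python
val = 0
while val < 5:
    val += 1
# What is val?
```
Trace:
  val=0
  val=1
  val=2
  val=3
  val=4
  val=5

Final answer: 5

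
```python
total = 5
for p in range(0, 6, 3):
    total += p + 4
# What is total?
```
Trace:
  total=5
  total=9, p=0
  total=16, p=3

Final answer: 16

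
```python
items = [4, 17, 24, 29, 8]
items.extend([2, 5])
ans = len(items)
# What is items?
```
Trace:
  items=[4, 17, 24, 29, 8]
  items=[4, 17, 24, 29, 8, 2, 5]
  items=[4, 17, 24, 29, 8, 2, 5], ans=7

Final answer: [4, 17, 24, 29, 8, 2, 5]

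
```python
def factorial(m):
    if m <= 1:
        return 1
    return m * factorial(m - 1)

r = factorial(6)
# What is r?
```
Call trace:
factorial(m=6)
  factorial(m=5)
    factorial(m=4)
      factorial(m=3)
        factorial(m=2)
          factorial(m=1)
          -> return 1
        -> return 2
      -> return 6
    -> return 24
  -> return 120
-> return 720

Final answer: 720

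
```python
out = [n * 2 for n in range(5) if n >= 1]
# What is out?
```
Trace:
  n=0
  n=1
  n=2
  n=3
  n=4
  out=[2, 4, 6, 8]

Final answer: [2, 4, 6, 8]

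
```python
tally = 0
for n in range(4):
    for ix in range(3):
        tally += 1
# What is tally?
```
Trace:
  tally=0
  tally=1, n=0, ix=0
  tally=2, n=0, ix=1
  tally=3, n=0, ix=2
  tally=4, n=1, ix=0
  tally=5, n=1, ix=1
  tally=6, n=1, ix=2
  tally=7, n=2, ix=0
  tally=8, n=2, ix=1
  tally=9, n=2, ix=2
  tally=10, n=3, ix=0
  tally=11, n=3, ix=1
  tally=12, n=3, ix=2

Final answer: 12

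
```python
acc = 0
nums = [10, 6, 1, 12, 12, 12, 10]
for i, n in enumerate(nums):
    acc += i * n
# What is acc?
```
Trace:
  acc=0
  acc=0, i=0, n=10
  acc=6, i=1, n=6
  acc=8, i=2, n=1
  acc=44, i=3, n=12
  acc=92, i=4, n=12
  acc=152, i=5, n=12
  acc=212, i=6, n=10

Final answer: 212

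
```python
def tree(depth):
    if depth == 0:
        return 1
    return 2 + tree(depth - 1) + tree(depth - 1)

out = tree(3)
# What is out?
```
Call trace (a repeated sub-call is expanded the first time; later identical calls just restate its return value):
tree(depth=3)
  tree(depth=2)
    tree(depth=1)
      tree(depth=0)
      -> return 1
      tree(depth=0)
      -> return 1
    -> return 4
    tree(depth=1) -> return 4  (same call as traced above)
  -> return 10
  tree(depth=2) -> return 10  (same call as traced above)
-> return 22

Final answer: 22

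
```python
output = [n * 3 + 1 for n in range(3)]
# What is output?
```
Trace:
  n=0
  n=1
  n=2
  output=[1, 4, 7]

Final answer: [1, 4, 7]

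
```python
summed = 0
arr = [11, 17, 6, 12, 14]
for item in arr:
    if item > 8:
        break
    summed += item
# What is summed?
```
Trace:
  summed=0
  summed=0, item=11

Final answer: 0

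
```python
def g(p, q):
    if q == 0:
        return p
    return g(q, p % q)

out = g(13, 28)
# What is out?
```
Call trace:
g(p=13, q=28)
  g(p=28, q=13)
    g(p=13, q=2)
      g(p=2, q=1)
        g(p=1, q=0)
        -> return 1
      -> return 1
    -> return 1
  -> return 1
-> return 1

Final answer: 1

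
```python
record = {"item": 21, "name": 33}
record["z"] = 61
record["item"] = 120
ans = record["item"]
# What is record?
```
Trace:
  record={'item': 21, 'name': 33}
  record={'item': 21, 'name': 33, 'z': 61}
  record={'item': 120, 'name': 33, 'z': 61}
  record={'item': 120, 'name': 33, 'z': 61}, ans=120

Final answer: {'item': 120, 'name': 33, 'z': 61}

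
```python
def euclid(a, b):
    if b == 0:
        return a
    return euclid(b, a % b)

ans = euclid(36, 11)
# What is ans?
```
Call trace:
euclid(a=36, b=11)
  euclid(a=11, b=3)
    euclid(a=3, b=2)
      euclid(a=2, b=1)
        euclid(a=1, b=0)
        -> return 1
      -> return 1
    -> return 1
  -> return 1
-> return 1

Final answer: 1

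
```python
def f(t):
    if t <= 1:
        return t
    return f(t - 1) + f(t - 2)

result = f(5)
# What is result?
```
Call trace (a repeated sub-call is expanded the first time; later identical calls just restate its return value):
f(t=5)
  f(t=4)
    f(t=3)
      f(t=2)
        f(t=1)
        -> return 1
        f(t=0)
        -> return 0
      -> return 1
      f(t=1)
      -> return 1
    -> return 2
    f(t=2) -> return 1  (same call as traced above)
  -> return 3
  f(t=3) -> return 2  (same call as traced above)
-> return 5

Final answer: 5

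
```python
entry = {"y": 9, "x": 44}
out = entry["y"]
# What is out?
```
Trace:
  entry={'y': 9, 'x': 44}
  entry={'y': 9, 'x': 44}, out=9

Final answer: 9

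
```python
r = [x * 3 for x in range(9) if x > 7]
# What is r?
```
Trace:
  x=0
  x=1
  x=2
  x=3
  x=4
  x=5
  x=6
  x=7
  x=8
  r=[24]

Final answer: [24]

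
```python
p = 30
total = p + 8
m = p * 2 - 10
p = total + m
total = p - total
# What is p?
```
Trace:
  p=30
  p=30, total=38
  p=30, total=38, m=50
  p=88, total=38, m=50
  p=88, total=50, m=50

Final answer: 88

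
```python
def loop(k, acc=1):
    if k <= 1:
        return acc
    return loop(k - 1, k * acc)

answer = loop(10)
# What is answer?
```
Call trace:
loop(k=10, acc=1)
  loop(k=9, acc=10)
    loop(k=8, acc=90)
      loop(k=7, acc=720)
        loop(k=6, acc=5040)
          loop(k=5, acc=30240)
            loop(k=4, acc=151200)
              loop(k=3, acc=604800)
                loop(k=2, acc=1814400)
                  loop(k=1, acc=3628800)
                  -> return 3628800
                -> return 3628800
              -> return 3628800
            -> return 3628800
          -> return 3628800
        -> return 3628800
      -> return 3628800
    -> return 3628800
  -> return 3628800
-> return 3628800

Final answer: 3628800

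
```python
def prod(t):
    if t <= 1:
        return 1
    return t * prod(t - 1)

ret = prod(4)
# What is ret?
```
Call trace:
prod(t=4)
  prod(t=3)
    prod(t=2)
      prod(t=1)
      -> return 1
    -> return 2
  -> return 6
-> return 24

Final answer: 24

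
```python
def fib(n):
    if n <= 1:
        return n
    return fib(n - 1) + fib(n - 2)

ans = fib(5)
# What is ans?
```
Call trace (a repeated sub-call is expanded the first time; later identical calls just restate its return value):
fib(n=5)
  fib(n=4)
    fib(n=3)
      fib(n=2)
        fib(n=1)
        -> return 1
        fib(n=0)
        -> return 0
      -> return 1
      fib(n=1)
      -> return 1
    -> return 2
    fib(n=2) -> return 1  (same call as traced above)
  -> return 3
  fib(n=3) -> return 2  (same call as traced above)
-> return 5

Final answer: 5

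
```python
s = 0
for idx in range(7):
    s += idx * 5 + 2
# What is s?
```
Trace:
  s=0
  s=2, idx=0
  s=9, idx=1
  s=21, idx=2
  s=38, idx=3
  s=60, idx=4
  s=87, idx=5
  s=119, idx=6

Final answer: 119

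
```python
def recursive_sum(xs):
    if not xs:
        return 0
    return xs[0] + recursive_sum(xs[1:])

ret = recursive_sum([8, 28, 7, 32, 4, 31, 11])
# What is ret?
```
Call trace:
recursive_sum(xs=[8, 28, 7, 32, 4, 31, 11])
  recursive_sum(xs=[28, 7, 32, 4, 31, 11])
    recursive_sum(xs=[7, 32, 4, 31, 11])
      recursive_sum(xs=[32, 4, 31, 11])
        recursive_sum(xs=[4, 31, 11])
          recursive_sum(xs=[31, 11])
            recursive_sum(xs=[11])
              recursive_sum(xs=[])
              -> return 0
            -> return 11
          -> return 42
        -> return 46
      -> return 78
    -> return 85
  -> return 113
-> return 121

Final answer: 121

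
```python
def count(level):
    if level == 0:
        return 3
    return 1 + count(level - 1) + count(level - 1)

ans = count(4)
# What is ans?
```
Call trace (a repeated sub-call is expanded the first time; later identical calls just restate its return value):
count(level=4)
  count(level=3)
    count(level=2)
      count(level=1)
        count(level=0)
        -> return 3
        count(level=0)
        -> return 3
      -> return 7
      count(level=1) -> return 7  (same call as traced above)
    -> return 15
    count(level=2) -> return 15  (same call as traced above)
  -> return 31
  count(level=3) -> return 31  (same call as traced above)
-> return 63

Final answer: 63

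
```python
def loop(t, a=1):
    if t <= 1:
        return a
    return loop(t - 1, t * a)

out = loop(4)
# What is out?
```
Call trace:
loop(t=4, a=1)
  loop(t=3, a=4)
    loop(t=2, a=12)
      loop(t=1, a=24)
      -> return 24
    -> return 24
  -> return 24
-> return 24

Final answer: 24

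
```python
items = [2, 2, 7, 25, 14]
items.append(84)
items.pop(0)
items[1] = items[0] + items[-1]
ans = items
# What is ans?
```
Trace:
  items=[2, 2, 7, 25, 14]
  items=[2, 2, 7, 25, 14, 84]
  items=[2, 7, 25, 14, 84]
  items=[2, 86, 25, 14, 84]
  items=[2, 86, 25, 14, 84], ans=[2, 86, 25, 14, 84]

Final answer: [2, 86, 25, 14, 84]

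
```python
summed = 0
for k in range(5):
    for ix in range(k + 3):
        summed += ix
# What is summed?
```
Trace:
  summed=0
  summed=0, k=0, ix=0
  summed=1, k=0, ix=1
  summed=3, k=0, ix=2
  summed=3, k=1, ix=0
  summed=4, k=1, ix=1
  summed=6, k=1, ix=2
  summed=9, k=1, ix=3
  summed=9, k=2, ix=0
  summed=10, k=2, ix=1
  summed=12, k=2, ix=2
  summed=15, k=2, ix=3
  summed=19, k=2, ix=4
  summed=19, k=3, ix=0
  summed=20, k=3, ix=1
  summed=22, k=3, ix=2
  summed=25, k=3, ix=3
  summed=29, k=3, ix=4
  summed=34, k=3, ix=5
  summed=34, k=4, ix=0
  summed=35, k=4, ix=1
  summed=37, k=4, ix=2
  summed=40, k=4, ix=3
  summed=44, k=4, ix=4
  summed=49, k=4, ix=5
  summed=55, k=4, ix=6

Final answer: 55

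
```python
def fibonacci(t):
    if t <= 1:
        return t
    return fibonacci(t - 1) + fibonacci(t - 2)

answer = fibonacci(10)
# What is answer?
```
Call trace (a repeated sub-call is expanded the first time; later identical calls just restate its return value):
fibonacci(t=10)
  fibonacci(t=9)
    fibonacci(t=8)
      fibonacci(t=7)
        fibonacci(t=6)
          fibonacci(t=5)
            fibonacci(t=4)
              fibonacci(t=3)
                fibonacci(t=2)
                  fibonacci(t=1)
                  -> return 1
                  fibonacci(t=0)
                  -> return 0
                -> return 1
                fibonacci(t=1)
                -> return 1
              -> return 2
              fibonacci(t=2) -> return 1  (same call as traced above)
            -> return 3
            fibonacci(t=3) -> return 2  (same call as traced above)
          -> return 5
          fibonacci(t=4) -> return 3  (same call as traced above)
        -> return 8
        fibonacci(t=5) -> return 5  (same call as traced above)
      -> return 13
      fibonacci(t=6) -> return 8  (same call as traced above)
    -> return 21
    fibonacci(t=7) -> return 13  (same call as traced above)
  -> return 34
  fibonacci(t=8) -> return 21  (same call as traced above)
-> return 55

Final answer: 55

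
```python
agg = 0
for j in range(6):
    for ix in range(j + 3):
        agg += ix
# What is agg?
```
Trace:
  agg=0
  agg=0, j=0, ix=0
  agg=1, j=0, ix=1
  agg=3, j=0, ix=2
  agg=3, j=1, ix=0
  agg=4, j=1, ix=1
  agg=6, j=1, ix=2
  agg=9, j=1, ix=3
  agg=9, j=2, ix=0
  agg=10, j=2, ix=1
  agg=12, j=2, ix=2
  agg=15, j=2, ix=3
  agg=19, j=2, ix=4
  agg=19, j=3, ix=0
  agg=20, j=3, ix=1
  agg=22, j=3, ix=2
  agg=25, j=3, ix=3
  agg=29, j=3, ix=4
  agg=34, j=3, ix=5
  agg=34, j=4, ix=0
  agg=35, j=4, ix=1
  agg=37, j=4, ix=2
  agg=40, j=4, ix=3
  agg=44, j=4, ix=4
  agg=49, j=4, ix=5
  agg=55, j=4, ix=6
  agg=55, j=5, ix=0
  agg=56, j=5, ix=1
  agg=58, j=5, ix=2
  agg=61, j=5, ix=3
  agg=65, j=5, ix=4
  agg=70, j=5, ix=5
  agg=76, j=5, ix=6
  agg=83, j=5, ix=7

Final answer: 83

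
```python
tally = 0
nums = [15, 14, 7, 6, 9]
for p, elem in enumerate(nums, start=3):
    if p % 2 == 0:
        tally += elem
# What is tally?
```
Trace:
  tally=0
  tally=0, p=3, elem=15
  tally=14, p=4, elem=14
  tally=14, p=5, elem=7
  tally=20, p=6, elem=6
  tally=20, p=7, elem=9

Final answer: 20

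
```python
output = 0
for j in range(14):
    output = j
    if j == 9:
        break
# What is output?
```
Trace:
  output=0
  output=0, j=0
  output=1, j=1
  output=2, j=2
  output=3, j=3
  output=4, j=4
  output=5, j=5
  output=6, j=6
  output=7, j=7
  output=8, j=8
  output=9, j=9

Final answer: 9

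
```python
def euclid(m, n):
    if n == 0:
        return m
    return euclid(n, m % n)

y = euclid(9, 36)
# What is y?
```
Call trace:
euclid(m=9, n=36)
  euclid(m=36, n=9)
    euclid(m=9, n=0)
    -> return 9
  -> return 9
-> return 9

Final answer: 9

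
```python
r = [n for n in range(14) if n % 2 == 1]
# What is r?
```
Trace:
  n=0
  n=1
  n=2
  n=3
  n=4
  n=5
  n=6
  n=7
  n=8
  n=9
  n=10
  n=11
  n=12
  n=13
  r=[1, 3, 5, 7, 9, 11, 13]

Final answer: [1, 3, 5, 7, 9, 11, 13]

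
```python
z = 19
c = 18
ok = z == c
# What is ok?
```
Trace:
  z=19
  z=19, c=18
  z=19, c=18, ok=False

Final answer: False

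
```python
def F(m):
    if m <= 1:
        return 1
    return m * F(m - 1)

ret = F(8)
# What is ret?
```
Call trace:
F(m=8)
  F(m=7)
    F(m=6)
      F(m=5)
        F(m=4)
          F(m=3)
            F(m=2)
              F(m=1)
              -> return 1
            -> return 2
          -> return 6
        -> return 24
      -> return 120
    -> return 720
  -> return 5040
-> return 40320

Final answer: 40320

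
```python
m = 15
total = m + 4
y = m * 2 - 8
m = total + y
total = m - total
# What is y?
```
Trace:
  m=15
  m=15, total=19
  m=15, total=19, y=22
  m=41, total=19, y=22
  m=41, total=22, y=22

Final answer: 22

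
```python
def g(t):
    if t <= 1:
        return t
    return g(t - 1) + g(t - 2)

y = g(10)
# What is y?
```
Call trace (a repeated sub-call is expanded the first time; later identical calls just restate its return value):
g(t=10)
  g(t=9)
    g(t=8)
      g(t=7)
        g(t=6)
          g(t=5)
            g(t=4)
              g(t=3)
                g(t=2)
                  g(t=1)
                  -> return 1
                  g(t=0)
                  -> return 0
                -> return 1
                g(t=1)
                -> return 1
              -> return 2
              g(t=2) -> return 1  (same call as traced above)
            -> return 3
            g(t=3) -> return 2  (same call as traced above)
          -> return 5
          g(t=4) -> return 3  (same call as traced above)
        -> return 8
        g(t=5) -> return 5  (same call as traced above)
      -> return 13
      g(t=6) -> return 8  (same call as traced above)
    -> return 21
    g(t=7) -> return 13  (same call as traced above)
  -> return 34
  g(t=8) -> return 21  (same call as traced above)
-> return 55

Final answer: 55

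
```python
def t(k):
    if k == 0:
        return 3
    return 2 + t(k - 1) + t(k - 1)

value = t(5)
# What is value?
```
Call trace (a repeated sub-call is expanded the first time; later identical calls just restate its return value):
t(k=5)
  t(k=4)
    t(k=3)
      t(k=2)
        t(k=1)
          t(k=0)
          -> return 3
          t(k=0)
          -> return 3
        -> return 8
        t(k=1) -> return 8  (same call as traced above)
      -> return 18
      t(k=2) -> return 18  (same call as traced above)
    -> return 38
    t(k=3) -> return 38  (same call as traced above)
  -> return 78
  t(k=4) -> return 78  (same call as traced above)
-> return 158

Final answer: 158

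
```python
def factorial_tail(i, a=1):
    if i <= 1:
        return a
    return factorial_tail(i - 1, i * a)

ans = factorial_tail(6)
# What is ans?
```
Call trace:
factorial_tail(i=6, a=1)
  factorial_tail(i=5, a=6)
    factorial_tail(i=4, a=30)
      factorial_tail(i=3, a=120)
        factorial_tail(i=2, a=360)
          factorial_tail(i=1, a=720)
          -> return 720
        -> return 720
      -> return 720
    -> return 720
  -> return 720
-> return 720

Final answer: 720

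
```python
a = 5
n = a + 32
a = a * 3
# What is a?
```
Trace:
  a=5
  a=5, n=37
  a=15, n=37

Final answer: 15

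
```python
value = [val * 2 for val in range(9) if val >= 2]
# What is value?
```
Trace:
  val=0
  val=1
  val=2
  val=3
  val=4
  val=5
  val=6
  val=7
  val=8
  value=[4, 6, 8, 10, 12, 14, 16]

Final answer: [4, 6, 8, 10, 12, 14, 16]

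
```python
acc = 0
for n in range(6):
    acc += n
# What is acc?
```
Trace:
  acc=0
  acc=0, n=0
  acc=1, n=1
  acc=3, n=2
  acc=6, n=3
  acc=10, n=4
  acc=15, n=5

Final answer: 15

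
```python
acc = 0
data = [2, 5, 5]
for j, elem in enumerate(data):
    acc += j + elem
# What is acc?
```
Trace:
  acc=0
  acc=2, j=0, elem=2
  acc=8, j=1, elem=5
  acc=15, j=2, elem=5

Final answer: 15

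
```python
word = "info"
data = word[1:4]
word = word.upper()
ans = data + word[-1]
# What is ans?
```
Trace:
  word='info'
  word='info', data='nfo'
  word='INFO', data='nfo'
  word='INFO', data='nfo', ans='nfoO'

Final answer: 'nfoO'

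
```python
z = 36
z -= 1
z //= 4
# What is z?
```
Trace:
  z=36
  z=35
  z=8

Final answer: 8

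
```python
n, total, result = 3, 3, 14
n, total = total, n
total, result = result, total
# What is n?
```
Trace:
  n=3, total=3, result=14
  n=3, total=3, result=14
  n=3, total=14, result=3

Final answer: 3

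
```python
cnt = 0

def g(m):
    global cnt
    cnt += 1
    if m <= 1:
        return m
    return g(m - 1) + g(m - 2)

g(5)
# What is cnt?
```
Call trace (a repeated sub-call is expanded the first time; later identical calls just restate its return value):
g(m=5)
  g(m=4)
    g(m=3)
      g(m=2)
        g(m=1)
        -> return 1
        g(m=0)
        -> return 0
      -> return 1
      g(m=1)
      -> return 1
    -> return 2
    g(m=2) -> return 1  (same call as traced above)
  -> return 3
  g(m=3) -> return 2  (same call as traced above)
-> return 5

cnt is incremented once per call, so count the calls in each subtree. Let C(m) = number of calls made by g(m).
C(0) = C(1) = 1 (base case, no recursion); C(m) = 1 + C(m - 1) + C(m - 2) otherwise.
C(2) = 1 + C(1) + C(0) = 1 + 1 + 1 = 3
C(3) = 1 + C(2) + C(1) = 1 + 3 + 1 = 5
C(4) = 1 + C(3) + C(2) = 1 + 5 + 3 = 9
C(5) = 1 + C(4) + C(3) = 1 + 9 + 5 = 15
cnt = C(5) = 15

Final answer: 15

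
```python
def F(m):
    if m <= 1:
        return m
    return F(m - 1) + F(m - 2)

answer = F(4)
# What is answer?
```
Call trace (a repeated sub-call is expanded the first time; later identical calls just restate its return value):
F(m=4)
  F(m=3)
    F(m=2)
      F(m=1)
      -> return 1
      F(m=0)
      -> return 0
    -> return 1
    F(m=1)
    -> return 1
  -> return 2
  F(m=2) -> return 1  (same call as traced above)
-> return 3

Final answer: 3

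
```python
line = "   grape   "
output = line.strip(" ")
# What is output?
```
Trace:
  line='   grape   '
  line='   grape   ', output='grape'

Final answer: 'grape'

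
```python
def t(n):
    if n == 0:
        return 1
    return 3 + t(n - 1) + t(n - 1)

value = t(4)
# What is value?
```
Call trace (a repeated sub-call is expanded the first time; later identical calls just restate its return value):
t(n=4)
  t(n=3)
    t(n=2)
      t(n=1)
        t(n=0)
        -> return 1
        t(n=0)
        -> return 1
      -> return 5
      t(n=1) -> return 5  (same call as traced above)
    -> return 13
    t(n=2) -> return 13  (same call as traced above)
  -> return 29
  t(n=3) -> return 29  (same call as traced above)
-> return 61

Final answer: 61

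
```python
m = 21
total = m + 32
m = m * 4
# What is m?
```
Trace:
  m=21
  m=21, total=53
  m=84, total=53

Final answer: 84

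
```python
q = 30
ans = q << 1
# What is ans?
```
Trace:
  q=30
  q=30, ans=60

Final answer: 60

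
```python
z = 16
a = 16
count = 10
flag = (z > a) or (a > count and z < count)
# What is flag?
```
Trace:
  z=16
  z=16, a=16
  z=16, a=16, count=10
  z=16, a=16, count=10, flag=False

Final answer: False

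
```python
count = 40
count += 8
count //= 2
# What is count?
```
Trace:
  count=40
  count=48
  count=24

Final answer: 24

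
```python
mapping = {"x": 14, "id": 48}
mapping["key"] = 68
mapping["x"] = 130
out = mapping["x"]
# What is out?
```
Trace:
  mapping={'x': 14, 'id': 48}
  mapping={'x': 14, 'id': 48, 'key': 68}
  mapping={'x': 130, 'id': 48, 'key': 68}
  mapping={'x': 130, 'id': 48, 'key': 68}, out=130

Final answer: 130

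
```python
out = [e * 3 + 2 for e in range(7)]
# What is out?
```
Trace:
  e=0
  e=1
  e=2
  e=3
  e=4
  e=5
  e=6
  out=[2, 5, 8, 11, 14, 17, 20]

Final answer: [2, 5, 8, 11, 14, 17, 20]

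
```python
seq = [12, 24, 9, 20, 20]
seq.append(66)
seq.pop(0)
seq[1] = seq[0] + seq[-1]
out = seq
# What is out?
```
Trace:
  seq=[12, 24, 9, 20, 20]
  seq=[12, 24, 9, 20, 20, 66]
  seq=[24, 9, 20, 20, 66]
  seq=[24, 90, 20, 20, 66]
  seq=[24, 90, 20, 20, 66], out=[24, 90, 20, 20, 66]

Final answer: [24, 90, 20, 20, 66]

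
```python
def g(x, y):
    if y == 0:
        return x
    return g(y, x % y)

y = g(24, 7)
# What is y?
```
Call trace:
g(x=24, y=7)
  g(x=7, y=3)
    g(x=3, y=1)
      g(x=1, y=0)
      -> return 1
    -> return 1
  -> return 1
-> return 1

Final answer: 1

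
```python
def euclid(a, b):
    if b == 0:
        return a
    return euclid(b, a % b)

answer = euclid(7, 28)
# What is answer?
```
Call trace:
euclid(a=7, b=28)
  euclid(a=28, b=7)
    euclid(a=7, b=0)
    -> return 7
  -> return 7
-> return 7

Final answer: 7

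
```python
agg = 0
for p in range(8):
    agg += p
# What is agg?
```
Trace:
  agg=0
  agg=0, p=0
  agg=1, p=1
  agg=3, p=2
  agg=6, p=3
  agg=10, p=4
  agg=15, p=5
  agg=21, p=6
  agg=28, p=7

Final answer: 28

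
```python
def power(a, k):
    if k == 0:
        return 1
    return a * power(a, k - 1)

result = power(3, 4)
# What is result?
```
Call trace:
power(a=3, k=4)
  power(a=3, k=3)
    power(a=3, k=2)
      power(a=3, k=1)
        power(a=3, k=0)
        -> return 1
      -> return 3
    -> return 9
  -> return 27
-> return 81

Final answer: 81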